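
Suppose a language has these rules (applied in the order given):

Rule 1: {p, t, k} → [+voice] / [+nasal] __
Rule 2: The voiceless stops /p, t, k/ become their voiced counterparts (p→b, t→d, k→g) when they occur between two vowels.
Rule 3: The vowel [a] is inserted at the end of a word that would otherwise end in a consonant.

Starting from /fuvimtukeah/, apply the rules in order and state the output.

Rule 1 (post-nasal voicing): /t/ is a voiceless stop immediately after the nasal /m/, so it voices to [d]. /fuvimtukeah/ → fuvimdukeah.
Rule 2 (intervocalic voicing): /k/ is a voiceless stop between vowels /u/ and /e/, so it voices to [g]. /fuvimdukeah/ → fuvimdugeah.
Rule 3 (final a-epenthesis): the form ends in the consonant /h/, so [a] is inserted word-finally. /fuvimdugeah/ → fuvimdugeaha.

fuvimdugeaha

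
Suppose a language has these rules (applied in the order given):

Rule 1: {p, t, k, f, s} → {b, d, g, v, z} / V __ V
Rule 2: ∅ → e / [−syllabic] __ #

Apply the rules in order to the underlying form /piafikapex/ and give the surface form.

piavigabexe

Rule 1 (intervocalic voicing): /f/ is a voiceless obstruent between vowels /a/ and /i/, so it voices to [v]. /k/ is a voiceless obstruent between vowels /i/ and /a/, so it voices to [g]. /p/ is a voiceless obstruent between vowels /a/ and /e/, so it voices to [b]. /piafikapex/ → piavigabex.
Rule 2 (final e-epenthesis): the form ends in the consonant /x/, so [e] is inserted word-finally. /piavigabex/ → piavigabexe.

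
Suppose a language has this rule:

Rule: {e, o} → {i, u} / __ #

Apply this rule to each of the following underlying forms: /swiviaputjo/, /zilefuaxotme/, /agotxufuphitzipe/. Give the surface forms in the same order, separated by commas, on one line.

swiviaputju, zilefuaxotmi, agotxufuphitzipi

/swiviaputjo/: /o/ is a mid vowel in word-final position, so it raises to [u]. → [swiviaputju].
/zilefuaxotme/: /e/ is a mid vowel in word-final position, so it raises to [i]. → [zilefuaxotmi].
/agotxufuphitzipe/: /e/ is a mid vowel in word-final position, so it raises to [i]. → [agotxufuphitzipi].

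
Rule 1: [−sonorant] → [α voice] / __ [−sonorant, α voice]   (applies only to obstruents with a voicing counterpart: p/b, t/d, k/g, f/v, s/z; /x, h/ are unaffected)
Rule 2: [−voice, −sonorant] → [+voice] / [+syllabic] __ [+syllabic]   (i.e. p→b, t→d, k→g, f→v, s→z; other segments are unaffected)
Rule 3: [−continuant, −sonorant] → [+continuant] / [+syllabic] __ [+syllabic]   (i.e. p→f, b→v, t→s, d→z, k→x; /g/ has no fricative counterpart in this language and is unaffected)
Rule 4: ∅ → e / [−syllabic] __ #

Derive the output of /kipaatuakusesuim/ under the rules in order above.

kivaazuaguzezuime

Rule 1 (regressive voicing assimilation): no segment meets the environment; /kipaatuakusesuim/ is unchanged.
Rule 2 (intervocalic voicing): /p/ is a voiceless obstruent between vowels /i/ and /a/, so it voices to [b]. /t/ is a voiceless obstruent between vowels /a/ and /u/, so it voices to [d]. /k/ is a voiceless obstruent between vowels /a/ and /u/, so it voices to [g]. /s/ is a voiceless obstruent between vowels /u/ and /e/, so it voices to [z]. /s/ is a voiceless obstruent between vowels /e/ and /u/, so it voices to [z]. /kipaatuakusesuim/ → kibaaduaguzezuim.
Rule 3 (intervocalic spirantization): /b/ is a stop between vowels /i/ and /a/, so it spirantizes to the fricative [v]. /d/ is a stop between vowels /a/ and /u/, so it spirantizes to the fricative [z]. /kibaaduaguzezuim/ → kivaazuaguzezuim.
Rule 4 (final e-epenthesis): the form ends in the consonant /m/, so [e] is inserted word-finally. /kivaazuaguzezuim/ → kivaazuaguzezuime.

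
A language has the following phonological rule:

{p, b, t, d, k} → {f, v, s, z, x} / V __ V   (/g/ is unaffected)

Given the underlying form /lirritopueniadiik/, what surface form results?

lirrisofueniaziik

/t/ is a stop between vowels /i/ and /o/, so it spirantizes to the fricative [s].
/p/ is a stop between vowels /o/ and /u/, so it spirantizes to the fricative [f].
/d/ is a stop between vowels /a/ and /i/, so it spirantizes to the fricative [z].
Surface form: [lirrisofueniaziik].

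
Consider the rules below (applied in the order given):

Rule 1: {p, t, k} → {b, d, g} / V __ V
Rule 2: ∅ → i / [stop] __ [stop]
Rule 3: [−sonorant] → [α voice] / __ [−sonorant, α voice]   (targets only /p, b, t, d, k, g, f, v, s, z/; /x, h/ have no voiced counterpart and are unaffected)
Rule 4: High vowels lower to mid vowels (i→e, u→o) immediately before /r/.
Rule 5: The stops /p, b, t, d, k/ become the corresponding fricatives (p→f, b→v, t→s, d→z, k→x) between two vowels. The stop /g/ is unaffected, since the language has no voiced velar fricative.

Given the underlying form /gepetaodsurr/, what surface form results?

gevezaotsorr

Rule 1 (intervocalic voicing): /p/ is a voiceless stop between vowels /e/ and /e/, so it voices to [b]. /t/ is a voiceless stop between vowels /e/ and /a/, so it voices to [d]. /gepetaodsurr/ → gebedaodsurr.
Rule 2 (stop-cluster i-epenthesis): no segment meets the environment; /gebedaodsurr/ is unchanged.
Rule 3 (regressive voicing assimilation): /d/ precedes the voiceless obstruent /s/, so it devoices to [t] by assimilation. /gebedaodsurr/ → gebedaotsurr.
Rule 4 (pre-rhotic lowering): /u/ is a high vowel immediately before /r/, so it lowers to [o]. /gebedaotsurr/ → gebedaotsorr.
Rule 5 (intervocalic spirantization): /b/ is a stop between vowels /e/ and /e/, so it spirantizes to the fricative [v]. /d/ is a stop between vowels /e/ and /a/, so it spirantizes to the fricative [z]. /gebedaotsorr/ → gevezaotsorr.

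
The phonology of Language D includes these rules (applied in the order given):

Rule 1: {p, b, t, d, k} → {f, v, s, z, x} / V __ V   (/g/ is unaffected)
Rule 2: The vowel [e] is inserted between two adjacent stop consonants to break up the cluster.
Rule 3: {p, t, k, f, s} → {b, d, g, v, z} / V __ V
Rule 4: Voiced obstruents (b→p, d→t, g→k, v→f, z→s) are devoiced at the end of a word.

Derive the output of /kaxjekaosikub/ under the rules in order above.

Rule 1 (intervocalic spirantization): /k/ is a stop between vowels /e/ and /a/, so it spirantizes to the fricative [x]. /k/ is a stop between vowels /i/ and /u/, so it spirantizes to the fricative [x]. /kaxjekaosikub/ → kaxjexaosixub.
Rule 2 (stop-cluster e-epenthesis): no segment meets the environment; /kaxjexaosixub/ is unchanged.
Rule 3 (intervocalic voicing): /s/ is a voiceless obstruent between vowels /o/ and /i/, so it voices to [z]. /kaxjexaosixub/ → kaxjexaozixub.
Rule 4 (final devoicing): /b/ is a voiced obstruent in word-final position, so it devoices to [p]. /kaxjexaozixub/ → kaxjexaozixup.

kaxjexaozixup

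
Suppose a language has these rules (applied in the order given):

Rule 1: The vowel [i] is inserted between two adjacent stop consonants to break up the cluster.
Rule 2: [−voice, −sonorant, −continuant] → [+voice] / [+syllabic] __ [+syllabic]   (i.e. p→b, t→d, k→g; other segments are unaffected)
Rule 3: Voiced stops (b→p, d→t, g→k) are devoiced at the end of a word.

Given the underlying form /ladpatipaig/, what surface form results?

ladibadibaik

Rule 1 (stop-cluster i-epenthesis): /d/ and /p/ form a stop–stop cluster, so [i] is inserted between them. /ladpatipaig/ → ladipatipaig.
Rule 2 (intervocalic voicing): /p/ is a voiceless stop between vowels /i/ and /a/, so it voices to [b]. /t/ is a voiceless stop between vowels /a/ and /i/, so it voices to [d]. /p/ is a voiceless stop between vowels /i/ and /a/, so it voices to [b]. /ladipatipaig/ → ladibadibaig.
Rule 3 (final devoicing): /g/ is a voiced stop in word-final position, so it devoices to [k]. /ladibadibaig/ → ladibadibaik.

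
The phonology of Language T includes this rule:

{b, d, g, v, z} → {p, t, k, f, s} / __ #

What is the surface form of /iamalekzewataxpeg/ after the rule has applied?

iamalekzewataxpek

/g/ is a voiced obstruent in word-final position, so it devoices to [k].
The other instance of /z/ does not occur in the required environment and remains unchanged.
Surface form: [iamalekzewataxpek].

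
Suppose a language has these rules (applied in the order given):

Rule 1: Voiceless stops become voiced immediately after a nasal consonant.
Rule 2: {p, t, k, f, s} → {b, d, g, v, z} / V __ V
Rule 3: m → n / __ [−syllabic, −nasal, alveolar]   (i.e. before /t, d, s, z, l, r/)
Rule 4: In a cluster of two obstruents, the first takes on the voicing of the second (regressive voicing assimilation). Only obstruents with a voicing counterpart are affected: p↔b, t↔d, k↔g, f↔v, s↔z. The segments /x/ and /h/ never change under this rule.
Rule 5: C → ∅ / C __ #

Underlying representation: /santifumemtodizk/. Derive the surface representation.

sandivumendodis

Rule 1 (post-nasal voicing): /t/ is a voiceless stop immediately after the nasal /n/, so it voices to [d]. /t/ is a voiceless stop immediately after the nasal /m/, so it voices to [d]. /santifumemtodizk/ → sandifumemdodizk.
Rule 2 (intervocalic voicing): /f/ is a voiceless obstruent between vowels /i/ and /u/, so it voices to [v]. /sandifumemdodizk/ → sandivumemdodizk.
Rule 3 (nasal place assimilation): /m/ precedes the alveolar consonant /d/, so it assimilates in place to [n]. /sandivumemdodizk/ → sandivumendodizk.
Rule 4 (regressive voicing assimilation): /z/ precedes the voiceless obstruent /k/, so it devoices to [s] by assimilation. /sandivumendodizk/ → sandivumendodisk.
Rule 5 (final cluster simplification): /k/ is the second consonant of a word-final cluster /sk/, so it deletes. /sandivumendodisk/ → sandivumendodis.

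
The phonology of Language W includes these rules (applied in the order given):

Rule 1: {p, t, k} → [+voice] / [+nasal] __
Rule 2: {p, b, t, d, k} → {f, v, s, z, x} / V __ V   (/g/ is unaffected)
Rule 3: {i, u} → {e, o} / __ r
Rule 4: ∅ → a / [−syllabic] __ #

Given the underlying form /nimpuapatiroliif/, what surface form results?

nimbuafaseroliifa

Rule 1 (post-nasal voicing): /p/ is a voiceless stop immediately after the nasal /m/, so it voices to [b]. /nimpuapatiroliif/ → nimbuapatiroliif.
Rule 2 (intervocalic spirantization): /p/ is a stop between vowels /a/ and /a/, so it spirantizes to the fricative [f]. /t/ is a stop between vowels /a/ and /i/, so it spirantizes to the fricative [s]. /nimbuapatiroliif/ → nimbuafasiroliif.
Rule 3 (pre-rhotic lowering): /i/ is a high vowel immediately before /r/, so it lowers to [e]. /nimbuafasiroliif/ → nimbuafaseroliif.
Rule 4 (final a-epenthesis): the form ends in the consonant /f/, so [a] is inserted word-finally. /nimbuafaseroliif/ → nimbuafaseroliifa.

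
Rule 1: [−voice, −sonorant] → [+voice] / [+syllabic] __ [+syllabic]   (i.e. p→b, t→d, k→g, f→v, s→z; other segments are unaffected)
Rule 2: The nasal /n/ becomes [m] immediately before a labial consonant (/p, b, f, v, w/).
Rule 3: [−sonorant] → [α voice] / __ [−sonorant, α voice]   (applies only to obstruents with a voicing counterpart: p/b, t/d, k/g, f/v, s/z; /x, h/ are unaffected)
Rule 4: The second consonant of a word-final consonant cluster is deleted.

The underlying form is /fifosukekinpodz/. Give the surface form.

Rule 1 (intervocalic voicing): /f/ is a voiceless obstruent between vowels /i/ and /o/, so it voices to [v]. /s/ is a voiceless obstruent between vowels /o/ and /u/, so it voices to [z]. /k/ is a voiceless obstruent between vowels /u/ and /e/, so it voices to [g]. /k/ is a voiceless obstruent between vowels /e/ and /i/, so it voices to [g]. /fifosukekinpodz/ → fivozugeginpodz.
Rule 2 (nasal place assimilation): /n/ precedes the labial consonant /p/, so it assimilates in place to [m]. /fivozugeginpodz/ → fivozugegimpodz.
Rule 3 (regressive voicing assimilation): no segment meets the environment; /fivozugegimpodz/ is unchanged.
Rule 4 (final cluster simplification): /z/ is the second consonant of a word-final cluster /dz/, so it deletes. /fivozugegimpodz/ → fivozugegimpod.

fivozugegimpod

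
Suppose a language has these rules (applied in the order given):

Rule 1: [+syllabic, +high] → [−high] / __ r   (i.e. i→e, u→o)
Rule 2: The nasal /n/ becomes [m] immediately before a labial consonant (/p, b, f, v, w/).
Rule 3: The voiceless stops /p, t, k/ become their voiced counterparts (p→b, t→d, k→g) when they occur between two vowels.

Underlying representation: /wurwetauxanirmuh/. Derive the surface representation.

Rule 1 (pre-rhotic lowering): /u/ is a high vowel immediately before /r/, so it lowers to [o]. /i/ is a high vowel immediately before /r/, so it lowers to [e]. /wurwetauxanirmuh/ → worwetauxanermuh.
Rule 2 (nasal place assimilation): no segment meets the environment; /worwetauxanermuh/ is unchanged.
Rule 3 (intervocalic voicing): /t/ is a voiceless stop between vowels /e/ and /a/, so it voices to [d]. /worwetauxanermuh/ → worwedauxanermuh.

worwedauxanermuh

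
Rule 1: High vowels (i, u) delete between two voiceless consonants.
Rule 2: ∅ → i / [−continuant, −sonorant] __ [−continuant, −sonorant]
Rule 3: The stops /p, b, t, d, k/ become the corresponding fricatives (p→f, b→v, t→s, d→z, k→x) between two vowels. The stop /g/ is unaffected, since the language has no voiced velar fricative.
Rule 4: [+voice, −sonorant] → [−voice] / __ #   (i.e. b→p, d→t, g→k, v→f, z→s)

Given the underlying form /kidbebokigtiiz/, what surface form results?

Rule 1 (high vowel syncope): no segment meets the environment; /kidbebokigtiiz/ is unchanged.
Rule 2 (stop-cluster i-epenthesis): /d/ and /b/ form a stop–stop cluster, so [i] is inserted between them. /g/ and /t/ form a stop–stop cluster, so [i] is inserted between them. /kidbebokigtiiz/ → kidibebokigitiiz.
Rule 3 (intervocalic spirantization): /d/ is a stop between vowels /i/ and /i/, so it spirantizes to the fricative [z]. /b/ is a stop between vowels /i/ and /e/, so it spirantizes to the fricative [v]. /b/ is a stop between vowels /e/ and /o/, so it spirantizes to the fricative [v]. /k/ is a stop between vowels /o/ and /i/, so it spirantizes to the fricative [x]. /t/ is a stop between vowels /i/ and /i/, so it spirantizes to the fricative [s]. /kidibebokigitiiz/ → kizivevoxigisiiz.
Rule 4 (final devoicing): /z/ is a voiced obstruent in word-final position, so it devoices to [s]. /kizivevoxigisiiz/ → kizivevoxigisiis.

kizivevoxigisiis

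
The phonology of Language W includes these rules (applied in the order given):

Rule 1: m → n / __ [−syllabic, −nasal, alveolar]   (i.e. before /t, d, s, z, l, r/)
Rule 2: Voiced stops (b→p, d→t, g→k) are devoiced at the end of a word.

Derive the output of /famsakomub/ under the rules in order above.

Rule 1 (nasal place assimilation): /m/ precedes the alveolar consonant /s/, so it assimilates in place to [n]. /famsakomub/ → fansakomub.
Rule 2 (final devoicing): /b/ is a voiced stop in word-final position, so it devoices to [p]. /fansakomub/ → fansakomup.

fansakomup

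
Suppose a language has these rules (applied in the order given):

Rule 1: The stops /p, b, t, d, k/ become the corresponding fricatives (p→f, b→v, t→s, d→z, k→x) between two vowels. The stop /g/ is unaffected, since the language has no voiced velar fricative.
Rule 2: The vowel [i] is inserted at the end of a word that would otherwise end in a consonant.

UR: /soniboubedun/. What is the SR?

Rule 1 (intervocalic spirantization): /b/ is a stop between vowels /i/ and /o/, so it spirantizes to the fricative [v]. /b/ is a stop between vowels /u/ and /e/, so it spirantizes to the fricative [v]. /d/ is a stop between vowels /e/ and /u/, so it spirantizes to the fricative [z]. /soniboubedun/ → sonivouvezun.
Rule 2 (final i-epenthesis): the form ends in the consonant /n/, so [i] is inserted word-finally. /sonivouvezun/ → sonivouvezuni.

sonivouvezuni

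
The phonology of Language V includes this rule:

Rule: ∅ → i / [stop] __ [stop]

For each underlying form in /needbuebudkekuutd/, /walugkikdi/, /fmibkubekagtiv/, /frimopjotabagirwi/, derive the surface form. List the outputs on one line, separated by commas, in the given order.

needibuebudikekuutid, walugikikidi, fmibikubekagitiv, frimopjotabagirwi

/needbuebudkekuutd/: /d/ and /b/ form a stop–stop cluster, so [i] is inserted between them. /d/ and /k/ form a stop–stop cluster, so [i] is inserted between them. /t/ and /d/ form a stop–stop cluster, so [i] is inserted between them. → [needibuebudikekuutid].
/walugkikdi/: /g/ and /k/ form a stop–stop cluster, so [i] is inserted between them. /k/ and /d/ form a stop–stop cluster, so [i] is inserted between them. → [walugikikidi].
/fmibkubekagtiv/: /b/ and /k/ form a stop–stop cluster, so [i] is inserted between them. /g/ and /t/ form a stop–stop cluster, so [i] is inserted between them. → [fmibikubekagitiv].
/frimopjotabagirwi/: the rule's environment is not met; surfaces unchanged as [frimopjotabagirwi].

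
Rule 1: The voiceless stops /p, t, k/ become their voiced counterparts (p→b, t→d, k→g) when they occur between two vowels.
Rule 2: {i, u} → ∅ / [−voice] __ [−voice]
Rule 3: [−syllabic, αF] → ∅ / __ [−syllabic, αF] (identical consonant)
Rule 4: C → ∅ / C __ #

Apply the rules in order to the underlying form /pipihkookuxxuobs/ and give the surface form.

Rule 1 (intervocalic voicing): /p/ is a voiceless stop between vowels /i/ and /i/, so it voices to [b]. /k/ is a voiceless stop between vowels /o/ and /u/, so it voices to [g]. /pipihkookuxxuobs/ → pibihkooguxxuobs.
Rule 2 (high vowel syncope): no segment meets the environment; /pibihkooguxxuobs/ is unchanged.
Rule 3 (degemination): /xx/ is a geminate; the first /x/ deletes. /pibihkooguxxuobs/ → pibihkooguxuobs.
Rule 4 (final cluster simplification): /s/ is the second consonant of a word-final cluster /bs/, so it deletes. /pibihkooguxuobs/ → pibihkooguxuob.

pibihkooguxuob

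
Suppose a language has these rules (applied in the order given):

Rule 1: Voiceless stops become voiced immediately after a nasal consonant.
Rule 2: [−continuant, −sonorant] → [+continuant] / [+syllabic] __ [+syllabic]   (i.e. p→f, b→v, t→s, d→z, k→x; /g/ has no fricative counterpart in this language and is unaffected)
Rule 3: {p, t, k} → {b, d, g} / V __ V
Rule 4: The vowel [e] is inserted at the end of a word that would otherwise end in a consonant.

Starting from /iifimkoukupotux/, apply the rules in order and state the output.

iifimgouxufosuxe

Rule 1 (post-nasal voicing): /k/ is a voiceless stop immediately after the nasal /m/, so it voices to [g]. /iifimkoukupotux/ → iifimgoukupotux.
Rule 2 (intervocalic spirantization): /k/ is a stop between vowels /u/ and /u/, so it spirantizes to the fricative [x]. /p/ is a stop between vowels /u/ and /o/, so it spirantizes to the fricative [f]. /t/ is a stop between vowels /o/ and /u/, so it spirantizes to the fricative [s]. /iifimgoukupotux/ → iifimgouxufosux.
Rule 3 (intervocalic voicing): no segment meets the environment; /iifimgouxufosux/ is unchanged.
Rule 4 (final e-epenthesis): the form ends in the consonant /x/, so [e] is inserted word-finally. /iifimgouxufosux/ → iifimgouxufosuxe.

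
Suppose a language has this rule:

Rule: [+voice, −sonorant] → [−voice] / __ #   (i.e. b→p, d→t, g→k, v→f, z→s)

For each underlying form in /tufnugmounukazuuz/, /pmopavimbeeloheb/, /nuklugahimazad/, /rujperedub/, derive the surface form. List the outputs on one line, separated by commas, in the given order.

/tufnugmounukazuuz/: /z/ is a voiced obstruent in word-final position, so it devoices to [s]. → [tufnugmounukazuus].
/pmopavimbeeloheb/: /b/ is a voiced obstruent in word-final position, so it devoices to [p]. → [pmopavimbeelohep].
/nuklugahimazad/: /d/ is a voiced obstruent in word-final position, so it devoices to [t]. → [nuklugahimazat].
/rujperedub/: /b/ is a voiced obstruent in word-final position, so it devoices to [p]. → [rujperedup].

tufnugmounukazuus, pmopavimbeelohep, nuklugahimazat, rujperedup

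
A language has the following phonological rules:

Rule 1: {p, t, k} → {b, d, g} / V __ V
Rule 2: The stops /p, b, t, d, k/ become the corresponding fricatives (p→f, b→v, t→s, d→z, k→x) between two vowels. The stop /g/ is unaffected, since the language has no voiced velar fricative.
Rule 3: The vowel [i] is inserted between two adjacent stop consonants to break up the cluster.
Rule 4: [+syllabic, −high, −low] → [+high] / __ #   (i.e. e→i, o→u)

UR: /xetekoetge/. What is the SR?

Rule 1 (intervocalic voicing): /t/ is a voiceless stop between vowels /e/ and /e/, so it voices to [d]. /k/ is a voiceless stop between vowels /e/ and /o/, so it voices to [g]. /xetekoetge/ → xedegoetge.
Rule 2 (intervocalic spirantization): /d/ is a stop between vowels /e/ and /e/, so it spirantizes to the fricative [z]. /xedegoetge/ → xezegoetge.
Rule 3 (stop-cluster i-epenthesis): /t/ and /g/ form a stop–stop cluster, so [i] is inserted between them. /xezegoetge/ → xezegoetige.
Rule 4 (final vowel raising): /e/ is a mid vowel in word-final position, so it raises to [i]. /xezegoetige/ → xezegoetigi.

xezegoetigi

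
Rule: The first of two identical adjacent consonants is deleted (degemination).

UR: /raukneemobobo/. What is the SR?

No segment of /raukneemobobo/ meets the structural description of the rule, so the form surfaces unchanged.

raukneemobobo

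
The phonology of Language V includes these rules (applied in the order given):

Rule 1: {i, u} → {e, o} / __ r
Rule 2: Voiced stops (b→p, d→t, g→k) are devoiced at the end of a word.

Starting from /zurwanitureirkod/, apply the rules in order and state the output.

zorwanitoreerkot

Rule 1 (pre-rhotic lowering): /u/ is a high vowel immediately before /r/, so it lowers to [o]. /u/ is a high vowel immediately before /r/, so it lowers to [o]. /i/ is a high vowel immediately before /r/, so it lowers to [e]. /zurwanitureirkod/ → zorwanitoreerkod.
Rule 2 (final devoicing): /d/ is a voiced stop in word-final position, so it devoices to [t]. /zorwanitoreerkod/ → zorwanitoreerkot.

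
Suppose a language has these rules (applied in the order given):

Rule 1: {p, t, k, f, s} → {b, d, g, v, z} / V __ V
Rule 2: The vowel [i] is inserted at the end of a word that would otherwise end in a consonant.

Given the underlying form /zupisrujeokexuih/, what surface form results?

zubisrujeogexuihi

Rule 1 (intervocalic voicing): /p/ is a voiceless obstruent between vowels /u/ and /i/, so it voices to [b]. /k/ is a voiceless obstruent between vowels /o/ and /e/, so it voices to [g]. /zupisrujeokexuih/ → zubisrujeogexuih.
Rule 2 (final i-epenthesis): the form ends in the consonant /h/, so [i] is inserted word-finally. /zubisrujeogexuih/ → zubisrujeogexuihi.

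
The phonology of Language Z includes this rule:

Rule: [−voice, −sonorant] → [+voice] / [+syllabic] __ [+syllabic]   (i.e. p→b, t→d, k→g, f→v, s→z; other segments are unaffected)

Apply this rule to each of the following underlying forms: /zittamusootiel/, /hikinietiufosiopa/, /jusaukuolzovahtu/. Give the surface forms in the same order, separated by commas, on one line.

/zittamusootiel/: /s/ is a voiceless obstruent between vowels /u/ and /o/, so it voices to [z]. /t/ is a voiceless obstruent between vowels /o/ and /i/, so it voices to [d]. → [zittamuzoodiel].
/hikinietiufosiopa/: /k/ is a voiceless obstruent between vowels /i/ and /i/, so it voices to [g]. /t/ is a voiceless obstruent between vowels /e/ and /i/, so it voices to [d]. /f/ is a voiceless obstruent between vowels /u/ and /o/, so it voices to [v]. /s/ is a voiceless obstruent between vowels /o/ and /i/, so it voices to [z]. /p/ is a voiceless obstruent between vowels /o/ and /a/, so it voices to [b]. → [higiniediuvozioba].
/jusaukuolzovahtu/: /s/ is a voiceless obstruent between vowels /u/ and /a/, so it voices to [z]. /k/ is a voiceless obstruent between vowels /u/ and /u/, so it voices to [g]. → [juzauguolzovahtu].

zittamuzoodiel, higiniediuvozioba, juzauguolzovahtu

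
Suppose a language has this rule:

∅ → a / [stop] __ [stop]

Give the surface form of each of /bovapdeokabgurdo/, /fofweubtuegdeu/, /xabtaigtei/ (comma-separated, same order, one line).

/bovapdeokabgurdo/: /p/ and /d/ form a stop–stop cluster, so [a] is inserted between them. /b/ and /g/ form a stop–stop cluster, so [a] is inserted between them. → [bovapadeokabagurdo].
/fofweubtuegdeu/: /b/ and /t/ form a stop–stop cluster, so [a] is inserted between them. /g/ and /d/ form a stop–stop cluster, so [a] is inserted between them. → [fofweubatuegadeu].
/xabtaigtei/: /b/ and /t/ form a stop–stop cluster, so [a] is inserted between them. /g/ and /t/ form a stop–stop cluster, so [a] is inserted between them. → [xabataigatei].

bovapadeokabagurdo, fofweubatuegadeu, xabataigatei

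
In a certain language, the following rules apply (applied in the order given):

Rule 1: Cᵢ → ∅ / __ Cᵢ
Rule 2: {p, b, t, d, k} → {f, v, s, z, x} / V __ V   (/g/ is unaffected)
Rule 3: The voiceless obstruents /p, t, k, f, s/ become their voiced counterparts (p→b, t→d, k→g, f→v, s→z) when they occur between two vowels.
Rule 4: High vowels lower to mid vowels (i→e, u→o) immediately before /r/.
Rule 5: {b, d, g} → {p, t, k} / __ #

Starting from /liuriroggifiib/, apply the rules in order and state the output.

Rule 1 (degemination): /gg/ is a geminate; the first /g/ deletes. /liuriroggifiib/ → liurirogifiib.
Rule 2 (intervocalic spirantization): no segment meets the environment; /liurirogifiib/ is unchanged.
Rule 3 (intervocalic voicing): /f/ is a voiceless obstruent between vowels /i/ and /i/, so it voices to [v]. /liurirogifiib/ → liurirogiviib.
Rule 4 (pre-rhotic lowering): /u/ is a high vowel immediately before /r/, so it lowers to [o]. /i/ is a high vowel immediately before /r/, so it lowers to [e]. /liurirogiviib/ → liorerogiviib.
Rule 5 (final devoicing): /b/ is a voiced stop in word-final position, so it devoices to [p]. /liorerogiviib/ → liorerogiviip.

liorerogiviip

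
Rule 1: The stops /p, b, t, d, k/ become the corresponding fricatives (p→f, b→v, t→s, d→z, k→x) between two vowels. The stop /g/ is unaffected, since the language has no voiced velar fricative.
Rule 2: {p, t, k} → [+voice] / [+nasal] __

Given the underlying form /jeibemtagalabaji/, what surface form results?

Rule 1 (intervocalic spirantization): /b/ is a stop between vowels /i/ and /e/, so it spirantizes to the fricative [v]. /b/ is a stop between vowels /a/ and /a/, so it spirantizes to the fricative [v]. /jeibemtagalabaji/ → jeivemtagalavaji.
Rule 2 (post-nasal voicing): /t/ is a voiceless stop immediately after the nasal /m/, so it voices to [d]. /jeivemtagalavaji/ → jeivemdagalavaji.

jeivemdagalavaji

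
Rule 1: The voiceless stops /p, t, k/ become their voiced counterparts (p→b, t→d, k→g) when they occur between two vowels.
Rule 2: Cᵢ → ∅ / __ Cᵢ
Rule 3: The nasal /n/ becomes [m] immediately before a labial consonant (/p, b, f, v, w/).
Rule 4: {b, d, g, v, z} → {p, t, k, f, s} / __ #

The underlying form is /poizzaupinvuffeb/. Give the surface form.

Rule 1 (intervocalic voicing): /p/ is a voiceless stop between vowels /u/ and /i/, so it voices to [b]. /poizzaupinvuffeb/ → poizzaubinvuffeb.
Rule 2 (degemination): /zz/ is a geminate; the first /z/ deletes. /ff/ is a geminate; the first /f/ deletes. /poizzaubinvuffeb/ → poizaubinvufeb.
Rule 3 (nasal place assimilation): /n/ precedes the labial consonant /v/, so it assimilates in place to [m]. /poizaubinvufeb/ → poizaubimvufeb.
Rule 4 (final devoicing): /b/ is a voiced obstruent in word-final position, so it devoices to [p]. /poizaubimvufeb/ → poizaubimvufep.

poizaubimvufep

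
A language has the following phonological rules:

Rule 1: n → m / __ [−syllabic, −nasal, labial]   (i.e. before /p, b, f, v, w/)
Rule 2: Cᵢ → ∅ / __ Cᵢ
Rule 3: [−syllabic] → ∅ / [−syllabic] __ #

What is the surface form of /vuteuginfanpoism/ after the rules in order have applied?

vuteugimfampois

Rule 1 (nasal place assimilation): /n/ precedes the labial consonant /f/, so it assimilates in place to [m]. /n/ precedes the labial consonant /p/, so it assimilates in place to [m]. /vuteuginfanpoism/ → vuteugimfampoism.
Rule 2 (degemination): no segment meets the environment; /vuteugimfampoism/ is unchanged.
Rule 3 (final cluster simplification): /m/ is the second consonant of a word-final cluster /sm/, so it deletes. /vuteugimfampoism/ → vuteugimfampois.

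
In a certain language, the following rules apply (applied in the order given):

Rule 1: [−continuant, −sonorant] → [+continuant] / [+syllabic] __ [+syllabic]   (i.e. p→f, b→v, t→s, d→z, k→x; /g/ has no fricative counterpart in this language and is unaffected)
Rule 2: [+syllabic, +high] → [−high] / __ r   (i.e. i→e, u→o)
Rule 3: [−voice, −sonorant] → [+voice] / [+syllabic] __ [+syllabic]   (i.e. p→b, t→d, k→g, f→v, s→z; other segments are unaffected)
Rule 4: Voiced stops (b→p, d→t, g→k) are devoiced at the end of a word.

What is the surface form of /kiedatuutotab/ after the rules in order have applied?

Rule 1 (intervocalic spirantization): /d/ is a stop between vowels /e/ and /a/, so it spirantizes to the fricative [z]. /t/ is a stop between vowels /a/ and /u/, so it spirantizes to the fricative [s]. /t/ is a stop between vowels /u/ and /o/, so it spirantizes to the fricative [s]. /t/ is a stop between vowels /o/ and /a/, so it spirantizes to the fricative [s]. /kiedatuutotab/ → kiezasuusosab.
Rule 2 (pre-rhotic lowering): no segment meets the environment; /kiezasuusosab/ is unchanged.
Rule 3 (intervocalic voicing): /s/ is a voiceless obstruent between vowels /a/ and /u/, so it voices to [z]. /s/ is a voiceless obstruent between vowels /u/ and /o/, so it voices to [z]. /s/ is a voiceless obstruent between vowels /o/ and /a/, so it voices to [z]. /kiezasuusosab/ → kiezazuuzozab.
Rule 4 (final devoicing): /b/ is a voiced stop in word-final position, so it devoices to [p]. /kiezazuuzozab/ → kiezazuuzozap.

kiezazuuzozap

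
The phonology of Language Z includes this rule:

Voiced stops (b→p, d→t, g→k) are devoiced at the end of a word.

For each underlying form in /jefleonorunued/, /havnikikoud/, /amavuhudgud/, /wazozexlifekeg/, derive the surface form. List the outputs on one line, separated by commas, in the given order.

/jefleonorunued/: /d/ is a voiced stop in word-final position, so it devoices to [t]. → [jefleonorunuet].
/havnikikoud/: /d/ is a voiced stop in word-final position, so it devoices to [t]. → [havnikikout].
/amavuhudgud/: /d/ is a voiced stop in word-final position, so it devoices to [t]. → [amavuhudgut].
/wazozexlifekeg/: /g/ is a voiced stop in word-final position, so it devoices to [k]. → [wazozexlifekek].

jefleonorunuet, havnikikout, amavuhudgut, wazozexlifekek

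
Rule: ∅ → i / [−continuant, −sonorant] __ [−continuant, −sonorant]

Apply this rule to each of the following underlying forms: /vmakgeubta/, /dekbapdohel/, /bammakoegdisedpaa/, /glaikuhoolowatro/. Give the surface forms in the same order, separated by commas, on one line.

/vmakgeubta/: /k/ and /g/ form a stop–stop cluster, so [i] is inserted between them. /b/ and /t/ form a stop–stop cluster, so [i] is inserted between them. → [vmakigeubita].
/dekbapdohel/: /k/ and /b/ form a stop–stop cluster, so [i] is inserted between them. /p/ and /d/ form a stop–stop cluster, so [i] is inserted between them. → [dekibapidohel].
/bammakoegdisedpaa/: /g/ and /d/ form a stop–stop cluster, so [i] is inserted between them. /d/ and /p/ form a stop–stop cluster, so [i] is inserted between them. → [bammakoegidisedipaa].
/glaikuhoolowatro/: the rule's environment is not met; surfaces unchanged as [glaikuhoolowatro].

vmakigeubita, dekibapidohel, bammakoegidisedipaa, glaikuhoolowatro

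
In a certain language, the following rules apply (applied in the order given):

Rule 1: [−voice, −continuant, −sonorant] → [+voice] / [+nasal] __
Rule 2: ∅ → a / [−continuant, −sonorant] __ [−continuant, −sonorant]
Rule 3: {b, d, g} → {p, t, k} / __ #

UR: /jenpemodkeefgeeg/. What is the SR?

Rule 1 (post-nasal voicing): /p/ is a voiceless stop immediately after the nasal /n/, so it voices to [b]. /jenpemodkeefgeeg/ → jenbemodkeefgeeg.
Rule 2 (stop-cluster a-epenthesis): /d/ and /k/ form a stop–stop cluster, so [a] is inserted between them. /jenbemodkeefgeeg/ → jenbemodakeefgeeg.
Rule 3 (final devoicing): /g/ is a voiced stop in word-final position, so it devoices to [k]. /jenbemodakeefgeeg/ → jenbemodakeefgeek.

jenbemodakeefgeek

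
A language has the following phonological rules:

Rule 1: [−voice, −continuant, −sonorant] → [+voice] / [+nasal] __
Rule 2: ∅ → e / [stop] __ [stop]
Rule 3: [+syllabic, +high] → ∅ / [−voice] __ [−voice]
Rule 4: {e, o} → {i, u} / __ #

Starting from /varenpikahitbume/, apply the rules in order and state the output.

Rule 1 (post-nasal voicing): /p/ is a voiceless stop immediately after the nasal /n/, so it voices to [b]. /varenpikahitbume/ → varenbikahitbume.
Rule 2 (stop-cluster e-epenthesis): /t/ and /b/ form a stop–stop cluster, so [e] is inserted between them. /varenbikahitbume/ → varenbikahitebume.
Rule 3 (high vowel syncope): /i/ is a high vowel flanked by voiceless consonants /h/ and /t/, so it deletes. /varenbikahitebume/ → varenbikahtebume.
Rule 4 (final vowel raising): /e/ is a mid vowel in word-final position, so it raises to [i]. /varenbikahtebume/ → varenbikahtebumi.

varenbikahtebumi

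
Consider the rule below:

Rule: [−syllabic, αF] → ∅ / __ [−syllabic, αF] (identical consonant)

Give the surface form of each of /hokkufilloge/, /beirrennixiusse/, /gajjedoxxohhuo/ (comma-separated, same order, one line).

hokufiloge, beirenixiuse, gajedoxohuo

/hokkufilloge/: /kk/ is a geminate; the first /k/ deletes. /ll/ is a geminate; the first /l/ deletes. → [hokufiloge].
/beirrennixiusse/: /rr/ is a geminate; the first /r/ deletes. /nn/ is a geminate; the first /n/ deletes. /ss/ is a geminate; the first /s/ deletes. → [beirenixiuse].
/gajjedoxxohhuo/: /jj/ is a geminate; the first /j/ deletes. /xx/ is a geminate; the first /x/ deletes. /hh/ is a geminate; the first /h/ deletes. → [gajedoxohuo].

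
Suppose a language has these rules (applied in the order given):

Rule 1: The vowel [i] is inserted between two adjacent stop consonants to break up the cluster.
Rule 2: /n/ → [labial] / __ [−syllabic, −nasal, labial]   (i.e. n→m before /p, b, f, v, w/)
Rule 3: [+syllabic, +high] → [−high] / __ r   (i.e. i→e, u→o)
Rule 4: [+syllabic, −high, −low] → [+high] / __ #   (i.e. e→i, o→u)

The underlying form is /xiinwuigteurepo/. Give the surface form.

xiimwuigiteorepu

Rule 1 (stop-cluster i-epenthesis): /g/ and /t/ form a stop–stop cluster, so [i] is inserted between them. /xiinwuigteurepo/ → xiinwuigiteurepo.
Rule 2 (nasal place assimilation): /n/ precedes the labial consonant /w/, so it assimilates in place to [m]. /xiinwuigiteurepo/ → xiimwuigiteurepo.
Rule 3 (pre-rhotic lowering): /u/ is a high vowel immediately before /r/, so it lowers to [o]. /xiimwuigiteurepo/ → xiimwuigiteorepo.
Rule 4 (final vowel raising): /o/ is a mid vowel in word-final position, so it raises to [u]. /xiimwuigiteorepo/ → xiimwuigiteorepu.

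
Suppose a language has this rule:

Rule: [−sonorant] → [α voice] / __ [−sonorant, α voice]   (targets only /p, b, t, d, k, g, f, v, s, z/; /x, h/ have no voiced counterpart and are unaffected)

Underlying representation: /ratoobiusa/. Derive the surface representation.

ratoobiusa

No segment of /ratoobiusa/ meets the structural description of the rule, so the form surfaces unchanged.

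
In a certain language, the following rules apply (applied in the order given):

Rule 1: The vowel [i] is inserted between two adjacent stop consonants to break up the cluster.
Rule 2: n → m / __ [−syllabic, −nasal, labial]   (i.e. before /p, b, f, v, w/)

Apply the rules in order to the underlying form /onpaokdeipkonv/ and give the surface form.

ompaokideipikomv

Rule 1 (stop-cluster i-epenthesis): /k/ and /d/ form a stop–stop cluster, so [i] is inserted between them. /p/ and /k/ form a stop–stop cluster, so [i] is inserted between them. /onpaokdeipkonv/ → onpaokideipikonv.
Rule 2 (nasal place assimilation): /n/ precedes the labial consonant /p/, so it assimilates in place to [m]. /n/ precedes the labial consonant /v/, so it assimilates in place to [m]. /onpaokideipikonv/ → ompaokideipikomv.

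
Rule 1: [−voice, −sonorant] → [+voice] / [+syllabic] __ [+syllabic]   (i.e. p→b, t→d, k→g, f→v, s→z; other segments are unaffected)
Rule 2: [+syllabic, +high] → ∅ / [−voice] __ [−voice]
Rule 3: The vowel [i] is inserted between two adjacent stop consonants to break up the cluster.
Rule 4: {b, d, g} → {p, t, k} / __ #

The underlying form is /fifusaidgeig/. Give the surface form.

Rule 1 (intervocalic voicing): /f/ is a voiceless obstruent between vowels /i/ and /u/, so it voices to [v]. /s/ is a voiceless obstruent between vowels /u/ and /a/, so it voices to [z]. /fifusaidgeig/ → fivuzaidgeig.
Rule 2 (high vowel syncope): no segment meets the environment; /fivuzaidgeig/ is unchanged.
Rule 3 (stop-cluster i-epenthesis): /d/ and /g/ form a stop–stop cluster, so [i] is inserted between them. /fivuzaidgeig/ → fivuzaidigeig.
Rule 4 (final devoicing): /g/ is a voiced stop in word-final position, so it devoices to [k]. /fivuzaidigeig/ → fivuzaidigeik.

fivuzaidigeik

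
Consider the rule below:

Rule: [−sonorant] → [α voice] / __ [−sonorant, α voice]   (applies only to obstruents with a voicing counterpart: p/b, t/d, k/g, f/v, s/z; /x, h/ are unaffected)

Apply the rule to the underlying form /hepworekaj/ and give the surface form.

hepworekaj

No segment of /hepworekaj/ meets the structural description of the rule, so the form surfaces unchanged.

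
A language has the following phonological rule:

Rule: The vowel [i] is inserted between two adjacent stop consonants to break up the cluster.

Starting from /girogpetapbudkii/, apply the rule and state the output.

girogipetapibudikii

/g/ and /p/ form a stop–stop cluster, so [i] is inserted between them.
/p/ and /b/ form a stop–stop cluster, so [i] is inserted between them.
/d/ and /k/ form a stop–stop cluster, so [i] is inserted between them.
Surface form: [girogipetapibudikii].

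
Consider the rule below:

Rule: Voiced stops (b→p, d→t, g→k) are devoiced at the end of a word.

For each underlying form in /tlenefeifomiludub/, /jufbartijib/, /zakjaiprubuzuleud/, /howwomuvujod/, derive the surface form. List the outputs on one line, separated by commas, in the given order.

tlenefeifomiludup, jufbartijip, zakjaiprubuzuleut, howwomuvujot

/tlenefeifomiludub/: /b/ is a voiced stop in word-final position, so it devoices to [p]. → [tlenefeifomiludup].
/jufbartijib/: /b/ is a voiced stop in word-final position, so it devoices to [p]. → [jufbartijip].
/zakjaiprubuzuleud/: /d/ is a voiced stop in word-final position, so it devoices to [t]. → [zakjaiprubuzuleut].
/howwomuvujod/: /d/ is a voiced stop in word-final position, so it devoices to [t]. → [howwomuvujot].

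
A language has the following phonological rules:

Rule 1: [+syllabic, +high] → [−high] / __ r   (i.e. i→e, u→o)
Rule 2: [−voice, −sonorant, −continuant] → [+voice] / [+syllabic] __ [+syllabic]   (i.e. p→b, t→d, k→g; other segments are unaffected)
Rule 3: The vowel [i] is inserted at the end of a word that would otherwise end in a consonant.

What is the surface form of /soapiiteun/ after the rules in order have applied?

Rule 1 (pre-rhotic lowering): no segment meets the environment; /soapiiteun/ is unchanged.
Rule 2 (intervocalic voicing): /p/ is a voiceless stop between vowels /a/ and /i/, so it voices to [b]. /t/ is a voiceless stop between vowels /i/ and /e/, so it voices to [d]. /soapiiteun/ → soabiideun.
Rule 3 (final i-epenthesis): the form ends in the consonant /n/, so [i] is inserted word-finally. /soabiideun/ → soabiideuni.

soabiideuni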